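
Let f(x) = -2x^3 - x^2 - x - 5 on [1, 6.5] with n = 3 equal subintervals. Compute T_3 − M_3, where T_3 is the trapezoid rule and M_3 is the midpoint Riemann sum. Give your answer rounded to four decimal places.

T_3 ≈ -1103.768519.
M_3 ≈ -995.162616.
T_3 − M_3 ≈ -108.6059.

-108.6059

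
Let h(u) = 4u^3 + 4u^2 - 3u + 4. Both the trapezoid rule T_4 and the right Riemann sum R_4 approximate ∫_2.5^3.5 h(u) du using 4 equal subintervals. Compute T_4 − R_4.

T_4 = 142.75.
R_4 = 159.
T_4 − R_4 = -16.25.

-16.25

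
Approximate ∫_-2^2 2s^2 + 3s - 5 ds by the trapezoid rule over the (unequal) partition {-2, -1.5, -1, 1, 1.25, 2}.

Subinterval widths: 0.5, 0.5, 2, 0.25, 0.75.
f(-2) = -3, f(-1.5) = -5, f(-1) = -6, f(1) = 0, f(1.25) = 1.875, f(2) = 9.
On each subinterval the trapezoid contributes (Δs_i/2)·[f(s_{i-1}) + f(s_i)].
Sum = -6.4375.

-6.4375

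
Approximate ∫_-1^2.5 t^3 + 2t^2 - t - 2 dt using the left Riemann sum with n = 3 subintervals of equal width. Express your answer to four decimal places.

Δt = (2.5 − (-1))/3 = 7/6.
Left endpoints: -1, 1/6, 4/3.
f(-1) = 0, f(1/6) = -455/216, f(4/3) = 70/27.
Sum = Δt · [f(-1) + f(1/6) + f(4/3)].
Sum ≈ 0.5671.

0.5671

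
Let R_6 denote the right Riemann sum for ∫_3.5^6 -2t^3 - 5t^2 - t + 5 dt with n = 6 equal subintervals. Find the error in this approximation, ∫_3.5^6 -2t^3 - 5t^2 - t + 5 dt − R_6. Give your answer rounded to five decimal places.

99.81916

Exact integral: ∫_3.5^6 f(t) dt ≈ -860.8854167.
R_6 ≈ -960.7045718.
Error ≈ -860.8854167 − (-960.7045718) ≈ 99.81916.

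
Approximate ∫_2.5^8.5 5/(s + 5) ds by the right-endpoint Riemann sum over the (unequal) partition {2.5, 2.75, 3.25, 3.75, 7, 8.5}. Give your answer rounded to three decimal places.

Subinterval widths: 0.25, 0.5, 0.5, 3.25, 1.5.
Right endpoints: 2.75, 3.25, 3.75, 7, 8.5.
f(2.75) = 20/31, f(3.25) = 20/33, f(3.75) = 4/7, f(7) = 5/12, f(8.5) = 10/27.
Sum = Σ Δs_i · f(s_i).
Sum ≈ 2.660.

2.660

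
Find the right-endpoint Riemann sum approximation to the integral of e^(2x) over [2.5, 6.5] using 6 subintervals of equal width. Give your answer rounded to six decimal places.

Δx = (6.5 − 2.5)/6 = 2/3.
Right endpoints: 19/6, 23/6, 4.5, 31/6, 35/6, 6.5.
f(19/6) ≈ 563.030237, f(23/6) ≈ 2135.949733, f(4.5) ≈ 8103.083928, f(31/6) ≈ 30740.409344, f(35/6) ≈ 116618.903998, f(6.5) ≈ 442413.392009.
Sum = Δx · [f(19/6) + f(23/6) + f(4.5) + ...].
Sum ≈ 400383.179499.

400383.179499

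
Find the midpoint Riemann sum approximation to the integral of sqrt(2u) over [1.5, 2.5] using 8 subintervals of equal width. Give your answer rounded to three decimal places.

1.995

Δu = (2.5 − 1.5)/8 = 0.125.
Midpoints: 1.5625, 1.6875, 1.8125, 1.9375, 2.0625, 2.1875, 2.3125, 2.4375.
f(1.5625) ≈ 1.768, f(1.6875) ≈ 1.837, f(1.8125) ≈ 1.904, f(1.9375) ≈ 1.969, f(2.0625) ≈ 2.031, f(2.1875) ≈ 2.092, f(2.3125) ≈ 2.151, f(2.4375) ≈ 2.208.
Sum = Δu · [f(1.5625) + f(1.6875) + f(1.8125) + ...].
Sum ≈ 1.995.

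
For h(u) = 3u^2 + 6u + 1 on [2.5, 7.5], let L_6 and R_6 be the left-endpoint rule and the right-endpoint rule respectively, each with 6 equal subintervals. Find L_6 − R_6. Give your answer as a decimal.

L_6 ≈ 487.9861111.
R_6 ≈ 637.9861111.
L_6 − R_6 = -150.

-150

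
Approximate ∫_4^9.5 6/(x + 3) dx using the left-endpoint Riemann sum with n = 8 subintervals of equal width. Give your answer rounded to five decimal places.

3.61186

Δx = (9.5 − 4)/8 = 0.6875.
Left endpoints: 4, 4.6875, 5.375, 6.0625, 6.75, 7.4375, 8.125, 8.8125.
f(4) = 6/7, f(4.6875) = 32/41, f(5.375) = 48/67, f(6.0625) = 96/145, f(6.75) = 8/13, f(7.4375) = 96/167, f(8.125) = 48/89, f(8.8125) = 32/63.
Sum = Δx · [f(4) + f(4.6875) + f(5.375) + ...].
Sum ≈ 3.61186.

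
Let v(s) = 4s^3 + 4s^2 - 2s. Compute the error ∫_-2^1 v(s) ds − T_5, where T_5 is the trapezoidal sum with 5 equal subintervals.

Exact integral: ∫_-2^1 v(s) ds = 0.
T_5 = -0.36.
Error = 0 − (-0.36) = 0.36.

0.36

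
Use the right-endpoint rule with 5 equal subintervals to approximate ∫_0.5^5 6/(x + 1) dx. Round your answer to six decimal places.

7.130901

Δx = (5 − 0.5)/5 = 0.9.
Right endpoints: 1.4, 2.3, 3.2, 4.1, 5.
f(1.4) = 2.5, f(2.3) = 20/11, f(3.2) = 10/7, f(4.1) = 20/17, f(5) = 1.
Sum = Δx · [f(1.4) + f(2.3) + f(3.2) + f(4.1) + f(5)].
Sum ≈ 7.130901.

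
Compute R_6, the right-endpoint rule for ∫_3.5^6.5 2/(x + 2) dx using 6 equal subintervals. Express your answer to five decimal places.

Δx = (6.5 − 3.5)/6 = 0.5.
Right endpoints: 4, 4.5, 5, 5.5, 6, 6.5.
f(4) = 1/3, f(4.5) = 4/13, f(5) = 2/7, f(5.5) = 4/15, f(6) = 0.25, f(6.5) = 4/17.
Sum = Δx · [f(4) + f(4.5) + f(5) + ...].
Sum ≈ 0.83935.

0.83935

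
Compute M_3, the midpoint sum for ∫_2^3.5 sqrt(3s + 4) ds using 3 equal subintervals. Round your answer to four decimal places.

5.2434

Δs = (3.5 − 2)/3 = 0.5.
Midpoints: 2.25, 2.75, 3.25.
f(2.25) ≈ 3.2787, f(2.75) ≈ 3.5000, f(3.25) ≈ 3.7081.
Sum = Δs · [f(2.25) + f(2.75) + f(3.25)].
Sum ≈ 5.2434.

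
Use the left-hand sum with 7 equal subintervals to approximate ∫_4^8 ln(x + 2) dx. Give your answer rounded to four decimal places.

8.1275

Δx = (8 − 4)/7 = 4/7.
Left endpoints: 4, 32/7, 36/7, 40/7, 44/7, 48/7, 52/7.
f(4) ≈ 1.7918, f(32/7) ≈ 1.8827, f(36/7) ≈ 1.9661, f(40/7) ≈ 2.0431, f(44/7) ≈ 2.1145, f(48/7) ≈ 2.1812, f(52/7) ≈ 2.2437.
Sum = Δx · [f(4) + f(32/7) + f(36/7) + ...].
Sum ≈ 8.1275.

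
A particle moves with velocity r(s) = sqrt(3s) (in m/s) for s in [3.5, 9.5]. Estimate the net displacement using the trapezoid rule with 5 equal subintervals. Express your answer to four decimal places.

26.2281

Δs = (9.5 − 3.5)/5 = 1.2.
r(3.5) ≈ 3.2404, r(4.7) ≈ 3.7550, r(5.9) ≈ 4.2071, r(7.1) ≈ 4.6152, r(8.3) ≈ 4.9900, r(9.5) ≈ 5.3385.
T_5 = (Δs/2)·[r(s_0) + 2r(s_1) + ... + 2r(s_{4}) + r(s_5)].
Sum ≈ 26.2281.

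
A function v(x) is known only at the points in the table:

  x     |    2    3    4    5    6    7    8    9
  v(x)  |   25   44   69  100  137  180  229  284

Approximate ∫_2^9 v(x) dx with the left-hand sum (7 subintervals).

Δx = 1.
Sum = 1·[25 + 44 + 69 + 100 + 137 + 180 + 229] = 784.

784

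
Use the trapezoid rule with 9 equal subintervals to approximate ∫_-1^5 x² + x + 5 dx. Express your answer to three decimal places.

Δx = (5 − (-1))/9 = 2/3.
f(-1) = 5, f(-1/3) = 43/9, f(1/3) = 49/9, f(1) = 7, f(5/3) = 85/9, f(7/3) = 115/9, f(3) = 17, f(11/3) = 199/9, f(13/3) = 253/9, f(5) = 35.
T_9 = (Δx/2)·[f(x_0) + 2f(x_1) + ... + 2f(x_{8}) + f(x_9)].
Sum ≈ 84.444.

84.444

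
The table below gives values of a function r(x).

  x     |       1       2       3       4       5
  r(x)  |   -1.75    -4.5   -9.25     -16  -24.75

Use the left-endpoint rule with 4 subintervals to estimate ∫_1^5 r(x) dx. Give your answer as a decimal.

-31.5

Δx = 1.
Sum = 1·[(-1.75) + (-4.5) + (-9.25) + (-16)] = -31.5.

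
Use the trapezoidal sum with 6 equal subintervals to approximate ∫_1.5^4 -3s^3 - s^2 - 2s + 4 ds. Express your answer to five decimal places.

Δs = (4 − 1.5)/6 = 5/12.
f(1.5) = -11.375, f(23/12) = -4729/192, f(7/3) = -398/9, f(2.75) = -71.453125, f(19/6) = -107.625, f(43/12) = -88727/576, f(4) = -212.
T_6 = (Δs/2)·[f(s_0) + 2f(s_1) + ... + 2f(s_{5}) + f(s_6)].
Sum ≈ -214.02416.

-214.02416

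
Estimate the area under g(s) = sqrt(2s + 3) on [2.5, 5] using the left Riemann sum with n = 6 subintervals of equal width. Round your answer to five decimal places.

Δs = (5 − 2.5)/6 = 5/12.
Left endpoints: 2.5, 35/12, 10/3, 3.75, 25/6, 55/12.
g(2.5) ≈ 2.82843, g(35/12) ≈ 2.97209, g(10/3) ≈ 3.10913, g(3.75) ≈ 3.24037, g(25/6) ≈ 3.36650, g(55/12) ≈ 3.48807.
Sum = Δs · [g(2.5) + g(35/12) + g(10/3) + ...].
Sum ≈ 7.91858.

7.91858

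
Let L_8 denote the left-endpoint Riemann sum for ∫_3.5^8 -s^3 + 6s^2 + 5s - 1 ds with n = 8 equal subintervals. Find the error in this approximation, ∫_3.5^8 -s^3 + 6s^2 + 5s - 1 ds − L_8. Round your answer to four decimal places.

-35.6155

Exact integral: ∫_3.5^8 f(s) ds = 76.640625.
L_8 ≈ 112.256104.
Error ≈ 76.640625 − 112.256104 ≈ -35.6155.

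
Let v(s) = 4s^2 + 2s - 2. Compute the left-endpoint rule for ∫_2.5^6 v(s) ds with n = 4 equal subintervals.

236.578125

Δs = (6 − 2.5)/4 = 0.875.
Left endpoints: 2.5, 3.375, 4.25, 5.125.
v(2.5) = 28, v(3.375) = 50.3125, v(4.25) = 78.75, v(5.125) = 113.3125.
Sum = Δs · [v(2.5) + v(3.375) + v(4.25) + v(5.125)].
Sum = 236.578125.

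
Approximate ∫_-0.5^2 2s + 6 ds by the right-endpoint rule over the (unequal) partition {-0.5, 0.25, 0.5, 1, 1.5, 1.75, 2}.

Subinterval widths: 0.75, 0.25, 0.5, 0.5, 0.25, 0.25.
Right endpoints: 0.25, 0.5, 1, 1.5, 1.75, 2.
f(0.25) = 6.5, f(0.5) = 7, f(1) = 8, f(1.5) = 9, f(1.75) = 9.5, f(2) = 10.
Sum = Σ Δs_i · f(s_i).
Sum = 20.

20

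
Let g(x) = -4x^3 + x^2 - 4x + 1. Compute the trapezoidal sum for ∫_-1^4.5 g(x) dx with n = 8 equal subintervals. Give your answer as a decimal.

Δx = (4.5 − (-1))/8 = 0.6875.
g(-1) = 10, g(-0.3125) = 2529/1024, g(0.375) = -0.5703125, g(1.0625) = -7085/1024, g(1.75) = -24.375, g(2.4375) = -62195/1024, g(3.125) = -123.8046875, g(3.8125) = -226689/1024, g(4.5) = -361.25.
T_8 = (Δx/2)·[g(x_0) + 2g(x_1) + ... + 2g(x_{7}) + g(x_8)].
Sum = -420.01953125.

-420.01953125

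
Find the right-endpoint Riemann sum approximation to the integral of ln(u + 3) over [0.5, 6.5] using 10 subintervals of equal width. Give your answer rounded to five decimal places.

11.29675

Δu = (6.5 − 0.5)/10 = 0.6.
Right endpoints: 1.1, 1.7, 2.3, 2.9, 3.5, 4.1, 4.7, 5.3, 5.9, 6.5.
f(1.1) ≈ 1.41099, f(1.7) ≈ 1.54756, f(2.3) ≈ 1.66771, f(2.9) ≈ 1.77495, f(3.5) ≈ 1.87180, f(4.1) ≈ 1.96009, f(4.7) ≈ 2.04122, f(5.3) ≈ 2.11626, f(5.9) ≈ 2.18605, f(6.5) ≈ 2.25129.
Sum = Δu · [f(1.1) + f(1.7) + f(2.3) + ...].
Sum ≈ 11.29675.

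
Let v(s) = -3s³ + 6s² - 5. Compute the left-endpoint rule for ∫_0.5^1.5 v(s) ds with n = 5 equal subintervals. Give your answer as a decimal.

Δs = (1.5 − 0.5)/5 = 0.2.
Left endpoints: 0.5, 0.7, 0.9, 1.1, 1.3.
v(0.5) = -3.875, v(0.7) = -3.089, v(0.9) = -2.327, v(1.1) = -1.733, v(1.3) = -1.451.
Sum = Δs · [v(0.5) + v(0.7) + v(0.9) + v(1.1) + v(1.3)].
Sum = -2.495.

-2.495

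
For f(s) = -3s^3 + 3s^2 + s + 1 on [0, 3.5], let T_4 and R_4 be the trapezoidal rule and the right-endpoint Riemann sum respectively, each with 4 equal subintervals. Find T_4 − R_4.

T_4 ≈ -65.74121.
R_4 ≈ -104.40527.
T_4 − R_4 = 38.6640625.

38.6640625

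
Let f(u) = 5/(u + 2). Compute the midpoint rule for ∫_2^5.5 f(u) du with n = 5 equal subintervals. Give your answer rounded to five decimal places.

Δu = (5.5 − 2)/5 = 0.7.
Midpoints: 2.35, 3.05, 3.75, 4.45, 5.15.
f(2.35) = 100/87, f(3.05) = 100/101, f(3.75) = 20/23, f(4.45) = 100/129, f(5.15) = 100/143.
Sum = Δu · [f(2.35) + f(3.05) + f(3.75) + f(4.45) + f(5.15)].
Sum ≈ 3.13851.

3.13851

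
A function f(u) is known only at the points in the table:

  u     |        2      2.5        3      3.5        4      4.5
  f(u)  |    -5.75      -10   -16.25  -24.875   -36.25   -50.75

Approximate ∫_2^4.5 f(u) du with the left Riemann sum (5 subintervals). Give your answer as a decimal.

Δu = 0.5.
Sum = 0.5·[(-5.75) + (-10) + (-16.25) + (-24.875) + (-36.25)] = -46.5625.

-46.5625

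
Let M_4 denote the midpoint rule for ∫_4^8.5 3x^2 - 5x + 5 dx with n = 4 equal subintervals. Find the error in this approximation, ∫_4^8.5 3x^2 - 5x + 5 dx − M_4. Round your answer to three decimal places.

1.424

Exact integral: ∫_4^8.5 f(x) dx = 432.
M_4 ≈ 430.57617.
Error ≈ 432 − 430.57617 ≈ 1.424.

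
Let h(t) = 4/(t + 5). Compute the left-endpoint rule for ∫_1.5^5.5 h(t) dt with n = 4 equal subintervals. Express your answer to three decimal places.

2.040

Δt = (5.5 − 1.5)/4 = 1.
Left endpoints: 1.5, 2.5, 3.5, 4.5.
h(1.5) = 8/13, h(2.5) = 8/15, h(3.5) = 8/17, h(4.5) = 8/19.
Sum = Δt · [h(1.5) + h(2.5) + h(3.5) + h(4.5)].
Sum ≈ 2.040.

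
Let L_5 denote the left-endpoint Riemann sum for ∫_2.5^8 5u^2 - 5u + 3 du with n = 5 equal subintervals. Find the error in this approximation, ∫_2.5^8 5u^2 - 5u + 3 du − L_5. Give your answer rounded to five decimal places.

Exact integral: ∫_2.5^8 f(u) du ≈ 699.4166667.
L_5 = 561.275.
Error ≈ 699.4166667 − 561.275 ≈ 138.14167.

138.14167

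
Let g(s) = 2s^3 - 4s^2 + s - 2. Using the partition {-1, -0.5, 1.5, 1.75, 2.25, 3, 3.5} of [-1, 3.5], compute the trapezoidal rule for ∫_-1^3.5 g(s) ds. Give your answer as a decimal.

12.4765625

Subinterval widths: 0.5, 2, 0.25, 0.5, 0.75, 0.5.
g(-1) = -9, g(-0.5) = -3.75, g(1.5) = -2.75, g(1.75) = -1.78125, g(2.25) = 2.78125, g(3) = 19, g(3.5) = 38.25.
On each subinterval the trapezoid contributes (Δs_i/2)·[g(s_{i-1}) + g(s_i)].
Sum = 12.4765625.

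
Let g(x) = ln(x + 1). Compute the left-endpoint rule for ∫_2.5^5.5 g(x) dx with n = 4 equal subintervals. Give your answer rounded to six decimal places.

Δx = (5.5 − 2.5)/4 = 0.75.
Left endpoints: 2.5, 3.25, 4, 4.75.
g(2.5) ≈ 1.252763, g(3.25) ≈ 1.446919, g(4) ≈ 1.609438, g(4.75) ≈ 1.749200.
Sum = Δx · [g(2.5) + g(3.25) + g(4) + g(4.75)].
Sum ≈ 4.543740.

4.543740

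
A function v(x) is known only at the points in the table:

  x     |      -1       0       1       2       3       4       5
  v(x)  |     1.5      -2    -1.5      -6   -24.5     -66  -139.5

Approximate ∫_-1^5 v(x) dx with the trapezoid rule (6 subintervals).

-169

Δx = 1.
T_6 = (1/2)·[1.5 + 2·(-2) + 2·(-1.5) + 2·(-6) + 2·(-24.5) + 2·(-66) + (-139.5)] = -169.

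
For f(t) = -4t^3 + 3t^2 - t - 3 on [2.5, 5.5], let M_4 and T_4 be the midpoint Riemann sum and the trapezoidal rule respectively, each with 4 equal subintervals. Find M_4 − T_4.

M_4 = -739.921875.
T_4 = -758.90625.
M_4 − T_4 = 18.984375.

18.984375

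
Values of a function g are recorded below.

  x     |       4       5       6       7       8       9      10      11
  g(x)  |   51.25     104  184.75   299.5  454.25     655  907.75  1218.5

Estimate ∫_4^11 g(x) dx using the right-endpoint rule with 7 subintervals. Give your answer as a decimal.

Δx = 1.
Sum = 1·[104 + 184.75 + 299.5 + 454.25 + 655 + 907.75 + 1218.5] = 3823.75.

3823.75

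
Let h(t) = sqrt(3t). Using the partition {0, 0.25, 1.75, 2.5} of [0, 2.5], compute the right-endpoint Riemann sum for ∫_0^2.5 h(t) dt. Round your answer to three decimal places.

Subinterval widths: 0.25, 1.5, 0.75.
Right endpoints: 0.25, 1.75, 2.5.
h(0.25) ≈ 0.866, h(1.75) ≈ 2.291, h(2.5) ≈ 2.739.
Sum = Σ Δt_i · h(t_i).
Sum ≈ 5.707.

5.707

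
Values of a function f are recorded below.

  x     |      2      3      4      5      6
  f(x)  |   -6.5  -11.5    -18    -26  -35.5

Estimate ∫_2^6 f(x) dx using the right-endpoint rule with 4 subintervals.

-91

Δx = 1.
Sum = 1·[(-11.5) + (-18) + (-26) + (-35.5)] = -91.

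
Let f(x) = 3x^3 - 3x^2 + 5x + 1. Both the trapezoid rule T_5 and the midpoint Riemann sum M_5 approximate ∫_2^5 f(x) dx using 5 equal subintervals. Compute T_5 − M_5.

7.695

T_5 = 400.38.
M_5 = 392.685.
T_5 − M_5 = 7.695.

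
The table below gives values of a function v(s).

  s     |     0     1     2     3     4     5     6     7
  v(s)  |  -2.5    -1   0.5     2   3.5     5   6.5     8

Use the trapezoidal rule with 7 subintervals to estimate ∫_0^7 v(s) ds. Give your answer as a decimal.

Δs = 1.
T_7 = (1/2)·[(-2.5) + 2·(-1) + 2·0.5 + 2·2 + 2·3.5 + 2·5 + 2·6.5 + 8] = 19.25.

19.25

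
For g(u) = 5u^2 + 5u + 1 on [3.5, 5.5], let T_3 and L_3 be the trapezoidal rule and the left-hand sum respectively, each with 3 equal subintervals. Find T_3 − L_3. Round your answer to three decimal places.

33.333

T_3 ≈ 253.57407.
L_3 ≈ 220.24074.
T_3 − L_3 ≈ 33.333.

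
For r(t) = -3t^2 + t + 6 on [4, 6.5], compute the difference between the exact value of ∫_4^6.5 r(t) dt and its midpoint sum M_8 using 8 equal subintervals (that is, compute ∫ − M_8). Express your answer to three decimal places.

Exact integral: ∫_4^6.5 r(t) dt = -182.5.
M_8 ≈ -182.43896.
Error ≈ -182.5 − (-182.43896) ≈ -0.061.

-0.061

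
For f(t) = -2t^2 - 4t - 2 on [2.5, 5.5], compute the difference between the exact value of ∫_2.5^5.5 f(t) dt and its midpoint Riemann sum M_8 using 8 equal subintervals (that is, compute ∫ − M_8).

Exact integral: ∫_2.5^5.5 f(t) dt = -154.5.
M_8 = -154.4296875.
Error = -154.5 − (-154.4296875) = -0.0703125.

-0.0703125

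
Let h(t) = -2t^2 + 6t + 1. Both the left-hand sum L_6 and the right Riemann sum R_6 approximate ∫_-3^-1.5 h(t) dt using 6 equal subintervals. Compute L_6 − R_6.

L_6 = -37.34375.
R_6 = -31.71875.
L_6 − R_6 = -5.625.

-5.625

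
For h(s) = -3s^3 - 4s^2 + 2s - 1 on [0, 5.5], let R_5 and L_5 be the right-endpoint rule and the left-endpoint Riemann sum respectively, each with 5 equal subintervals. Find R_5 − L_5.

R_5 = -1250.2875.
L_5 = -580.25.
R_5 − L_5 = -670.0375.

-670.0375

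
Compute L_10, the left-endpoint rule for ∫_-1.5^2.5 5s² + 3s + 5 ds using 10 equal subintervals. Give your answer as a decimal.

51.8

Δs = (2.5 − (-1.5))/10 = 0.4.
Left endpoints: -1.5, -1.1, -0.7, -0.3, 0.1, 0.5, 0.9, 1.3, 1.7, 2.1.
f(-1.5) = 11.75, f(-1.1) = 7.75, f(-0.7) = 5.35, f(-0.3) = 4.55, f(0.1) = 5.35, f(0.5) = 7.75, f(0.9) = 11.75, f(1.3) = 17.35, f(1.7) = 24.55, f(2.1) = 33.35.
Sum = Δs · [f(-1.5) + f(-1.1) + f(-0.7) + ...].
Sum = 51.8.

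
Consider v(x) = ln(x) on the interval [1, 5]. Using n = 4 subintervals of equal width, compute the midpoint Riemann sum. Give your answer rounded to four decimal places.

4.0786

Δx = (5 − 1)/4 = 1.
Midpoints: 1.5, 2.5, 3.5, 4.5.
v(1.5) ≈ 0.4055, v(2.5) ≈ 0.9163, v(3.5) ≈ 1.2528, v(4.5) ≈ 1.5041.
Sum = Δx · [v(1.5) + v(2.5) + v(3.5) + v(4.5)].
Sum ≈ 4.0786.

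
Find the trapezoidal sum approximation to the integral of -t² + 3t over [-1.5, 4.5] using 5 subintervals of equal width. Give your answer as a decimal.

Δt = (4.5 − (-1.5))/5 = 1.2.
f(-1.5) = -6.75, f(-0.3) = -0.99, f(0.9) = 1.89, f(2.1) = 1.89, f(3.3) = -0.99, f(4.5) = -6.75.
T_5 = (Δt/2)·[f(t_0) + 2f(t_1) + ... + 2f(t_{4}) + f(t_5)].
Sum = -5.94.

-5.94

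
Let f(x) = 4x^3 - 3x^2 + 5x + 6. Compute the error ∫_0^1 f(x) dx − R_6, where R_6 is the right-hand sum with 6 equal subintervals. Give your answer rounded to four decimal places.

-0.5139

Exact integral: ∫_0^1 f(x) dx = 8.5.
R_6 ≈ 9.013889.
Error ≈ 8.5 − 9.013889 ≈ -0.5139.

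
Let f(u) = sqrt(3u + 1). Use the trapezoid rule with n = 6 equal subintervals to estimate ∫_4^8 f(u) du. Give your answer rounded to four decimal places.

17.3574

Δu = (8 − 4)/6 = 2/3.
f(4) ≈ 3.6056, f(14/3) ≈ 3.8730, f(16/3) ≈ 4.1231, f(6) ≈ 4.3589, f(20/3) ≈ 4.5826, f(22/3) ≈ 4.7958, f(8) ≈ 5.0000.
T_6 = (Δu/2)·[f(u_0) + 2f(u_1) + ... + 2f(u_{5}) + f(u_6)].
Sum ≈ 17.3574.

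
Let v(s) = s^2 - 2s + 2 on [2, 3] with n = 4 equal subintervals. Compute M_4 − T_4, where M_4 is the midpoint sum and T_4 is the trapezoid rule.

-0.015625

M_4 = 3.328125.
T_4 = 3.34375.
M_4 − T_4 = -0.015625.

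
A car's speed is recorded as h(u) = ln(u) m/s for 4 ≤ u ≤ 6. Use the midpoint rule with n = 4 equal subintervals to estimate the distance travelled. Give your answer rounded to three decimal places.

3.206

Δu = (6 − 4)/4 = 0.5.
Midpoints: 4.25, 4.75, 5.25, 5.75.
h(4.25) ≈ 1.447, h(4.75) ≈ 1.558, h(5.25) ≈ 1.658, h(5.75) ≈ 1.749.
Sum = Δu · [h(4.25) + h(4.75) + h(5.25) + h(5.75)].
Sum ≈ 3.206.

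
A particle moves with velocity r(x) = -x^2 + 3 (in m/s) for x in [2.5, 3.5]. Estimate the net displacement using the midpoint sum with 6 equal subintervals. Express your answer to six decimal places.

Δx = (3.5 − 2.5)/6 = 1/6.
Midpoints: 31/12, 2.75, 35/12, 37/12, 3.25, 41/12.
r(31/12) = -529/144, r(2.75) = -4.5625, r(35/12) = -793/144, r(37/12) = -937/144, r(3.25) = -7.5625, r(41/12) = -1249/144.
Sum = Δx · [r(31/12) + r(2.75) + r(35/12) + ...].
Sum ≈ -6.081019.

-6.081019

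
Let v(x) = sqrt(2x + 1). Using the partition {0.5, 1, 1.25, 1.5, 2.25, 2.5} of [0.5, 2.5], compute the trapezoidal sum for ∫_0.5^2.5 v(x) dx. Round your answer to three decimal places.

Subinterval widths: 0.5, 0.25, 0.25, 0.75, 0.25.
v(0.5) ≈ 1.414, v(1) ≈ 1.732, v(1.25) ≈ 1.871, v(1.5) ≈ 2.000, v(2.25) ≈ 2.345, v(2.5) ≈ 2.449.
On each subinterval the trapezoid contributes (Δx_i/2)·[v(x_{i-1}) + v(x_i)].
Sum ≈ 3.950.

3.950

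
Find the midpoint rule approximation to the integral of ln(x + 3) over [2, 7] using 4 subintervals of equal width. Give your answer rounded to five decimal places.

9.98513

Δx = (7 − 2)/4 = 1.25.
Midpoints: 2.625, 3.875, 5.125, 6.375.
f(2.625) ≈ 1.72722, f(3.875) ≈ 1.92789, f(5.125) ≈ 2.09495, f(6.375) ≈ 2.23805.
Sum = Δx · [f(2.625) + f(3.875) + f(5.125) + f(6.375)].
Sum ≈ 9.98513.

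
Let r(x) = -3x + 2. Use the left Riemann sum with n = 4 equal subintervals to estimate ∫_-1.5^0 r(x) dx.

Δx = (0 − (-1.5))/4 = 0.375.
Left endpoints: -1.5, -1.125, -0.75, -0.375.
r(-1.5) = 6.5, r(-1.125) = 5.375, r(-0.75) = 4.25, r(-0.375) = 3.125.
Sum = Δx · [r(-1.5) + r(-1.125) + r(-0.75) + r(-0.375)].
Sum = 7.21875.

7.21875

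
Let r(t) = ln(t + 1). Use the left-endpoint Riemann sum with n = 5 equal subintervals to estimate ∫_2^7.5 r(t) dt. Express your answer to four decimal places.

Δt = (7.5 − 2)/5 = 1.1.
Left endpoints: 2, 3.1, 4.2, 5.3, 6.4.
r(2) ≈ 1.0986, r(3.1) ≈ 1.4110, r(4.2) ≈ 1.6487, r(5.3) ≈ 1.8405, r(6.4) ≈ 2.0015.
Sum = Δt · [r(2) + r(3.1) + r(4.2) + r(5.3) + r(6.4)].
Sum ≈ 8.8003.

8.8003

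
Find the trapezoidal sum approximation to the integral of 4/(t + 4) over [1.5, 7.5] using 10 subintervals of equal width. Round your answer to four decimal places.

2.9535

Δt = (7.5 − 1.5)/10 = 0.6.
f(1.5) = 8/11, f(2.1) = 40/61, f(2.7) = 40/67, f(3.3) = 40/73, f(3.9) = 40/79, f(4.5) = 8/17, f(5.1) = 40/91, f(5.7) = 40/97, f(6.3) = 40/103, f(6.9) = 40/109, f(7.5) = 8/23.
T_10 = (Δt/2)·[f(t_0) + 2f(t_1) + ... + 2f(t_{9}) + f(t_10)].
Sum ≈ 2.9535.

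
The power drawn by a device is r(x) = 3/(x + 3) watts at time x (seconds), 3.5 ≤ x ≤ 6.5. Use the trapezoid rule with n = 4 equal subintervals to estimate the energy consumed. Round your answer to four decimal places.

1.1402

Δx = (6.5 − 3.5)/4 = 0.75.
r(3.5) = 6/13, r(4.25) = 12/29, r(5) = 0.375, r(5.75) = 12/35, r(6.5) = 6/19.
T_4 = (Δx/2)·[r(x_0) + 2r(x_1) + 2r(x_2) + 2r(x_3) + r(x_4)].
Sum ≈ 1.1402.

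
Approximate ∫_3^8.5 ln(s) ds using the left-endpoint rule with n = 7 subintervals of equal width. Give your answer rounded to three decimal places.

8.975

Δs = (8.5 − 3)/7 = 11/14.
Left endpoints: 3, 53/14, 32/7, 75/14, 43/7, 97/14, 54/7.
f(3) ≈ 1.099, f(53/14) ≈ 1.331, f(32/7) ≈ 1.520, f(75/14) ≈ 1.678, f(43/7) ≈ 1.815, f(97/14) ≈ 1.936, f(54/7) ≈ 2.043.
Sum = Δs · [f(3) + f(53/14) + f(32/7) + ...].
Sum ≈ 8.975.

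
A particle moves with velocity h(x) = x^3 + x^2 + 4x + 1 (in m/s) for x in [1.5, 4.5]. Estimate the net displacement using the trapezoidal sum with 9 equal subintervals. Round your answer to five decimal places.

170.05556

Δx = (4.5 − 1.5)/9 = 1/3.
h(1.5) = 12.625, h(11/6) = 3857/216, h(13/6) = 5299/216, h(2.5) = 32.875, h(17/6) = 9311/216, h(19/6) = 11977/216, h(3.5) = 70.125, h(23/6) = 18869/216, h(25/6) = 23191/216, h(4.5) = 130.375.
T_9 = (Δx/2)·[h(x_0) + 2h(x_1) + ... + 2h(x_{8}) + h(x_9)].
Sum ≈ 170.05556.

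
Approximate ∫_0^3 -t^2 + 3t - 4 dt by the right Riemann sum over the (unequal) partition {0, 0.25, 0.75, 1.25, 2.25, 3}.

Subinterval widths: 0.25, 0.5, 0.5, 1, 0.75.
Right endpoints: 0.25, 0.75, 1.25, 2.25, 3.
f(0.25) = -3.3125, f(0.75) = -2.3125, f(1.25) = -1.8125, f(2.25) = -2.3125, f(3) = -4.
Sum = Σ Δt_i · f(t_i).
Sum = -8.203125.

-8.203125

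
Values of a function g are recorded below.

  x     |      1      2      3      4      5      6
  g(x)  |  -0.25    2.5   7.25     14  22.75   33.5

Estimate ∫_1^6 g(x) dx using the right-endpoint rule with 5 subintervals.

Δx = 1.
Sum = 1·[2.5 + 7.25 + 14 + 22.75 + 33.5] = 80.

80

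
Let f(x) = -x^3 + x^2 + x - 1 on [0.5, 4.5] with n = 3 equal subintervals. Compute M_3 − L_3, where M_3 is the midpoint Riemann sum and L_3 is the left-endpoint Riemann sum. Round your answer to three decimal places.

M_3 ≈ -62.31481.
L_3 ≈ -29.20370.
M_3 − L_3 ≈ -33.111.

-33.111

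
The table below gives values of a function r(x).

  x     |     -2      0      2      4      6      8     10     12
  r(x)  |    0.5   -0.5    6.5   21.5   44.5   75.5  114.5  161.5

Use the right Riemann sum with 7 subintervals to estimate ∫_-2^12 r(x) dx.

847

Δx = 2.
Sum = 2·[(-0.5) + 6.5 + 21.5 + 44.5 + 75.5 + 114.5 + 161.5] = 847.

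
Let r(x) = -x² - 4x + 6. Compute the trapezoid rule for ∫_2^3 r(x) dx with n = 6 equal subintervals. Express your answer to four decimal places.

Δx = (3 − 2)/6 = 1/6.
r(2) = -6, r(13/6) = -265/36, r(7/3) = -79/9, r(2.5) = -10.25, r(8/3) = -106/9, r(17/6) = -481/36, r(3) = -15.
T_6 = (Δx/2)·[r(x_0) + 2r(x_1) + ... + 2r(x_{5}) + r(x_6)].
Sum ≈ -10.3380.

-10.3380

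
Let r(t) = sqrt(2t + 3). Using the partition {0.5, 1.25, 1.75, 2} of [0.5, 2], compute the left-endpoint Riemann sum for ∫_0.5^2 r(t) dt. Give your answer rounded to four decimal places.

3.3100

Subinterval widths: 0.75, 0.5, 0.25.
Left endpoints: 0.5, 1.25, 1.75.
r(0.5) ≈ 2.0000, r(1.25) ≈ 2.3452, r(1.75) ≈ 2.5495.
Sum = Σ Δt_i · r(t_i).
Sum ≈ 3.3100.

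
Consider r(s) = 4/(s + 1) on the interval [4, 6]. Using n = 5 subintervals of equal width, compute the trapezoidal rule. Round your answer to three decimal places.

Δs = (6 − 4)/5 = 0.4.
r(4) = 0.8, r(4.4) = 20/27, r(4.8) = 20/29, r(5.2) = 20/31, r(5.6) = 20/33, r(6) = 4/7.
T_5 = (Δs/2)·[r(s_0) + 2r(s_1) + ... + 2r(s_{4}) + r(s_5)].
Sum ≈ 1.347.

1.347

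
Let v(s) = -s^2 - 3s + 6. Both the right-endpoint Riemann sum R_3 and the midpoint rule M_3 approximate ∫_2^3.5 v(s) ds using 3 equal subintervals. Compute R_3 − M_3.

R_3 = -18.25.
M_3 = -14.96875.
R_3 − M_3 = -3.28125.

-3.28125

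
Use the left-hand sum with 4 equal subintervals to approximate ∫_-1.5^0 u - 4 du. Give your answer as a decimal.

-7.40625

Δu = (0 − (-1.5))/4 = 0.375.
Left endpoints: -1.5, -1.125, -0.75, -0.375.
f(-1.5) = -5.5, f(-1.125) = -5.125, f(-0.75) = -4.75, f(-0.375) = -4.375.
Sum = Δu · [f(-1.5) + f(-1.125) + f(-0.75) + f(-0.375)].
Sum = -7.40625.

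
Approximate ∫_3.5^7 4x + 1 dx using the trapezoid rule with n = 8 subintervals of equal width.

Δx = (7 − 3.5)/8 = 0.4375.
f(3.5) = 15, f(3.9375) = 16.75, f(4.375) = 18.5, f(4.8125) = 20.25, f(5.25) = 22, f(5.6875) = 23.75, f(6.125) = 25.5, f(6.5625) = 27.25, f(7) = 29.
T_8 = (Δx/2)·[f(x_0) + 2f(x_1) + ... + 2f(x_{7}) + f(x_8)].
Sum = 77.

77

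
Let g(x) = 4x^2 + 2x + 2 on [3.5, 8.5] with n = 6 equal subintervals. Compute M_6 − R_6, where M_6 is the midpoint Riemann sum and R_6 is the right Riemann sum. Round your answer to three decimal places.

-107.639

M_6 ≈ 830.50926.
R_6 ≈ 938.14815.
M_6 − R_6 ≈ -107.639.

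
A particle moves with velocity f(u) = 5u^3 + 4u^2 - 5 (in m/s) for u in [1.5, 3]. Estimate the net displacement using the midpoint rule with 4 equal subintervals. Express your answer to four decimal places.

Δu = (3 − 1.5)/4 = 0.375.
Midpoints: 1.6875, 2.0625, 2.4375, 2.8125.
f(1.6875) = 124591/4096, f(2.0625) = 228901/4096, f(2.4375) = 373459/4096, f(2.8125) = 564745/4096.
Sum = Δu · [f(1.6875) + f(2.0625) + f(2.4375) + f(2.8125)].
Sum ≈ 118.2583.

118.2583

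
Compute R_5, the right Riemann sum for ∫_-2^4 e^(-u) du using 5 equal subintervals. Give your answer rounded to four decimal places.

Δu = (4 − (-2))/5 = 1.2.
Right endpoints: -0.8, 0.4, 1.6, 2.8, 4.
f(-0.8) ≈ 2.2255, f(0.4) ≈ 0.6703, f(1.6) ≈ 0.2019, f(2.8) ≈ 0.0608, f(4) ≈ 0.0183.
Sum = Δu · [f(-0.8) + f(0.4) + f(1.6) + f(2.8) + f(4)].
Sum ≈ 3.8123.

3.8123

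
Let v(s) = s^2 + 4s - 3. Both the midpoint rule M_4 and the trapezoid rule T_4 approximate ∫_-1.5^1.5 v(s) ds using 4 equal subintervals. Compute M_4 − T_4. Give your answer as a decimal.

-0.421875

M_4 = -6.890625.
T_4 = -6.46875.
M_4 − T_4 = -0.421875.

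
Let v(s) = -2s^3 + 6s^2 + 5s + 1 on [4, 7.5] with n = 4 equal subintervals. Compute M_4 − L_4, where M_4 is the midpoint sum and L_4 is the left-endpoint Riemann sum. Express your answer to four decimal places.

-180.7354

M_4 ≈ -627.791992.
L_4 ≈ -447.056641.
M_4 − L_4 ≈ -180.7354.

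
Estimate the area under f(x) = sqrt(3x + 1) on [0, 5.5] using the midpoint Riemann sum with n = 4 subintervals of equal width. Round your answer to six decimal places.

16.119697

Δx = (5.5 − 0)/4 = 1.375.
Midpoints: 0.6875, 2.0625, 3.4375, 4.8125.
f(0.6875) ≈ 1.750000, f(2.0625) ≈ 2.680951, f(3.4375) ≈ 3.363406, f(4.8125) ≈ 3.929058.
Sum = Δx · [f(0.6875) + f(2.0625) + f(3.4375) + f(4.8125)].
Sum ≈ 16.119697.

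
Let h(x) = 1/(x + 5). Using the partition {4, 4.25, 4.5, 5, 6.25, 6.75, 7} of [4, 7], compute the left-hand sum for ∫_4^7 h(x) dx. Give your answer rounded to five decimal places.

0.29816

Subinterval widths: 0.25, 0.25, 0.5, 1.25, 0.5, 0.25.
Left endpoints: 4, 4.25, 4.5, 5, 6.25, 6.75.
h(4) = 1/9, h(4.25) = 4/37, h(4.5) = 2/19, h(5) = 0.1, h(6.25) = 4/45, h(6.75) = 4/47.
Sum = Σ Δx_i · h(x_i).
Sum ≈ 0.29816.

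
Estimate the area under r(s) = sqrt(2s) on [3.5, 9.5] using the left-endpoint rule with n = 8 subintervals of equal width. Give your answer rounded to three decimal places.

Δs = (9.5 − 3.5)/8 = 0.75.
Left endpoints: 3.5, 4.25, 5, 5.75, 6.5, 7.25, 8, 8.75.
r(3.5) ≈ 2.646, r(4.25) ≈ 2.915, r(5) ≈ 3.162, r(5.75) ≈ 3.391, r(6.5) ≈ 3.606, r(7.25) ≈ 3.808, r(8) ≈ 4.000, r(8.75) ≈ 4.183.
Sum = Δs · [r(3.5) + r(4.25) + r(5) + ...].
Sum ≈ 20.784.

20.784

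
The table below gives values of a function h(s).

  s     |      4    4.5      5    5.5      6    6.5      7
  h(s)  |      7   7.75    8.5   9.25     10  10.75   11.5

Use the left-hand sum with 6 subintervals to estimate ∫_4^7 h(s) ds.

Δs = 0.5.
Sum = 0.5·[7 + 7.75 + 8.5 + 9.25 + 10 + 10.75] = 26.625.

26.625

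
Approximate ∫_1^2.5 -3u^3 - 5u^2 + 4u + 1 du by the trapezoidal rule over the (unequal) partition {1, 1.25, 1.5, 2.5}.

Subinterval widths: 0.25, 0.25, 1.
f(1) = -3, f(1.25) = -7.671875, f(1.5) = -14.375, f(2.5) = -67.125.
On each subinterval the trapezoid contributes (Δu_i/2)·[f(u_{i-1}) + f(u_i)].
Sum = -44.83984375.

-44.83984375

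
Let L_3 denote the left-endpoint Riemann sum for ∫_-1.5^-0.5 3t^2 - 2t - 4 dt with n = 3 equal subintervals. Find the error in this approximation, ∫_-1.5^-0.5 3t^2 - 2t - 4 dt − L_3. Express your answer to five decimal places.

-1.38889

Exact integral: ∫_-1.5^-0.5 f(t) dt = 1.25.
L_3 ≈ 2.6388889.
Error ≈ 1.25 − 2.6388889 ≈ -1.38889.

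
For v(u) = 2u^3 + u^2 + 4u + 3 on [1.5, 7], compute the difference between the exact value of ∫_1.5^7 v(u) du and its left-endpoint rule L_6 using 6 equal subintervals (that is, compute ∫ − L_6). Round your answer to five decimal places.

Exact integral: ∫_1.5^7 v(u) du ≈ 1421.1770833.
L_6 ≈ 1098.7554977.
Error ≈ 1421.1770833 − 1098.7554977 ≈ 322.42159.

322.42159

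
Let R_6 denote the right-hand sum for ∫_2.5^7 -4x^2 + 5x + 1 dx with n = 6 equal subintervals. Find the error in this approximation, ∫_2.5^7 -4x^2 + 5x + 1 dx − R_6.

57.375

Exact integral: ∫_2.5^7 f(x) dx = -325.125.
R_6 = -382.5.
Error = -325.125 − (-382.5) = 57.375.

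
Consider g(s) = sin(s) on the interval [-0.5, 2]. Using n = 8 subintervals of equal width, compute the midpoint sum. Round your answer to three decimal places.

Δs = (2 − (-0.5))/8 = 0.3125.
Midpoints: -0.34375, -0.03125, 0.28125, 0.59375, 0.90625, 1.21875, 1.53125, 1.84375.
g(-0.34375) ≈ -0.337, g(-0.03125) ≈ -0.031, g(0.28125) ≈ 0.278, g(0.59375) ≈ 0.559, g(0.90625) ≈ 0.787, g(1.21875) ≈ 0.939, g(1.53125) ≈ 0.999, g(1.84375) ≈ 0.963.
Sum = Δs · [g(-0.34375) + g(-0.03125) + g(0.28125) + ...].
Sum ≈ 1.299.

1.299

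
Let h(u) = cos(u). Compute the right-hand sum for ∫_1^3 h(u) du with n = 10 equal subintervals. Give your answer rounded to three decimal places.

-0.851

Δu = (3 − 1)/10 = 0.2.
Right endpoints: 1.2, 1.4, 1.6, 1.8, 2, 2.2, 2.4, 2.6, 2.8, 3.
h(1.2) ≈ 0.362, h(1.4) ≈ 0.170, h(1.6) ≈ -0.029, h(1.8) ≈ -0.227, h(2) ≈ -0.416, h(2.2) ≈ -0.589, h(2.4) ≈ -0.737, h(2.6) ≈ -0.857, h(2.8) ≈ -0.942, h(3) ≈ -0.990.
Sum = Δu · [h(1.2) + h(1.4) + h(1.6) + ...].
Sum ≈ -0.851.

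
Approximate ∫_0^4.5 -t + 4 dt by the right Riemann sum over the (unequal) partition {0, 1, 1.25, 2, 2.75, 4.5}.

Subinterval widths: 1, 0.25, 0.75, 0.75, 1.75.
Right endpoints: 1, 1.25, 2, 2.75, 4.5.
f(1) = 3, f(1.25) = 2.75, f(2) = 2, f(2.75) = 1.25, f(4.5) = -0.5.
Sum = Σ Δt_i · f(t_i).
Sum = 5.25.

5.25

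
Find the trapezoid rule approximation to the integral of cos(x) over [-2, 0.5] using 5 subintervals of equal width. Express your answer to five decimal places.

1.35967

Δx = (0.5 − (-2))/5 = 0.5.
f(-2) ≈ -0.41615, f(-1.5) ≈ 0.07074, f(-1) ≈ 0.54030, f(-0.5) ≈ 0.87758, f(0) ≈ 1.00000, f(0.5) ≈ 0.87758.
T_5 = (Δx/2)·[f(x_0) + 2f(x_1) + ... + 2f(x_{4}) + f(x_5)].
Sum ≈ 1.35967.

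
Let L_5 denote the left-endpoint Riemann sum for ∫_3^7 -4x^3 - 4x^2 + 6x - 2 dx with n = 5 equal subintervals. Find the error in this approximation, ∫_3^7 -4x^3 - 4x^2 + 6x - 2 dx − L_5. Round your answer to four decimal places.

Exact integral: ∫_3^7 f(x) dx ≈ -2629.333333.
L_5 = -2096.64.
Error ≈ -2629.333333 − (-2096.64) ≈ -532.6933.

-532.6933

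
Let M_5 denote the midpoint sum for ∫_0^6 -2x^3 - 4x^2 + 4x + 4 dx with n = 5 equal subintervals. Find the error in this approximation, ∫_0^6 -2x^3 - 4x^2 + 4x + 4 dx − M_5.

-15.84

Exact integral: ∫_0^6 f(x) dx = -840.
M_5 = -824.16.
Error = -840 − (-824.16) = -15.84.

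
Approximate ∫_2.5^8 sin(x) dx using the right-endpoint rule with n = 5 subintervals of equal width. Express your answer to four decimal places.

Δx = (8 − 2.5)/5 = 1.1.
Right endpoints: 3.6, 4.7, 5.8, 6.9, 8.
f(3.6) ≈ -0.4425, f(4.7) ≈ -0.9999, f(5.8) ≈ -0.4646, f(6.9) ≈ 0.5784, f(8) ≈ 0.9894.
Sum = Δx · [f(3.6) + f(4.7) + f(5.8) + f(6.9) + f(8)].
Sum ≈ -0.3732.

-0.3732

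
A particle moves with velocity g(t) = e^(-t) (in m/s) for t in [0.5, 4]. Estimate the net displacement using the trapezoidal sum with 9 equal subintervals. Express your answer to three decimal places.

0.596

Δt = (4 − 0.5)/9 = 7/18.
g(0.5) ≈ 0.607, g(8/9) ≈ 0.411, g(23/18) ≈ 0.279, g(5/3) ≈ 0.189, g(37/18) ≈ 0.128, g(22/9) ≈ 0.087, g(17/6) ≈ 0.059, g(29/9) ≈ 0.040, g(65/18) ≈ 0.027, g(4) ≈ 0.018.
T_9 = (Δt/2)·[g(t_0) + 2g(t_1) + ... + 2g(t_{8}) + g(t_9)].
Sum ≈ 0.596.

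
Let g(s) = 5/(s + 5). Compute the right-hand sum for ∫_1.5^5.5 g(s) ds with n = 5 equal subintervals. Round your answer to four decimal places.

Δs = (5.5 − 1.5)/5 = 0.8.
Right endpoints: 2.3, 3.1, 3.9, 4.7, 5.5.
g(2.3) = 50/73, g(3.1) = 50/81, g(3.9) = 50/89, g(4.7) = 50/97, g(5.5) = 10/21.
Sum = Δs · [g(2.3) + g(3.1) + g(3.9) + g(4.7) + g(5.5)].
Sum ≈ 2.2845.

2.2845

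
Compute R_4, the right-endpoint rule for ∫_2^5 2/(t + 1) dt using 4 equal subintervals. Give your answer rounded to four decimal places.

1.2690

Δt = (5 − 2)/4 = 0.75.
Right endpoints: 2.75, 3.5, 4.25, 5.
f(2.75) = 8/15, f(3.5) = 4/9, f(4.25) = 8/21, f(5) = 1/3.
Sum = Δt · [f(2.75) + f(3.5) + f(4.25) + f(5)].
Sum ≈ 1.2690.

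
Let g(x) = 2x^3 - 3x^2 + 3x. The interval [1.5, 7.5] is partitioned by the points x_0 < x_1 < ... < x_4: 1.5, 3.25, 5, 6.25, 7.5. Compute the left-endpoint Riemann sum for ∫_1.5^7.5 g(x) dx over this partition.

Subinterval widths: 1.75, 1.75, 1.25, 1.25.
Left endpoints: 1.5, 3.25, 5, 6.25.
g(1.5) = 4.5, g(3.25) = 46.71875, g(5) = 190, g(6.25) = 389.84375.
Sum = Σ Δx_i · g(x_i).
Sum = 814.4375.

814.4375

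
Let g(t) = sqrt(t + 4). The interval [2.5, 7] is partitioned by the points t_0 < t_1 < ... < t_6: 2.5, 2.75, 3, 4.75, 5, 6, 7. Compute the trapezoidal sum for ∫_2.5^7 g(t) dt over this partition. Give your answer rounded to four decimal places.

13.2676

Subinterval widths: 0.25, 0.25, 1.75, 0.25, 1, 1.
g(2.5) ≈ 2.5495, g(2.75) ≈ 2.5981, g(3) ≈ 2.6458, g(4.75) ≈ 2.9580, g(5) ≈ 3.0000, g(6) ≈ 3.1623, g(7) ≈ 3.3166.
On each subinterval the trapezoid contributes (Δt_i/2)·[g(t_{i-1}) + g(t_i)].
Sum ≈ 13.2676.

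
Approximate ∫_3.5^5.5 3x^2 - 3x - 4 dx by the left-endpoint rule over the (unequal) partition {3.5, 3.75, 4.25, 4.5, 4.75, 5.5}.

76.28125

Subinterval widths: 0.25, 0.5, 0.25, 0.25, 0.75.
Left endpoints: 3.5, 3.75, 4.25, 4.5, 4.75.
f(3.5) = 22.25, f(3.75) = 26.9375, f(4.25) = 37.4375, f(4.5) = 43.25, f(4.75) = 49.4375.
Sum = Σ Δx_i · f(x_i).
Sum = 76.28125.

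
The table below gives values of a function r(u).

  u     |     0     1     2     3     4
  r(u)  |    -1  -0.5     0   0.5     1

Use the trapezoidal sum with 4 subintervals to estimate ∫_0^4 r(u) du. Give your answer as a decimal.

Δu = 1.
T_4 = (1/2)·[(-1) + 2·(-0.5) + 2·0 + 2·0.5 + 1] = 0.

0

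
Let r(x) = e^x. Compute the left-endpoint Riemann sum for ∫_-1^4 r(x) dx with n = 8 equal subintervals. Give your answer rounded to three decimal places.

Δx = (4 − (-1))/8 = 0.625.
Left endpoints: -1, -0.375, 0.25, 0.875, 1.5, 2.125, 2.75, 3.375.
r(-1) ≈ 0.368, r(-0.375) ≈ 0.687, r(0.25) ≈ 1.284, r(0.875) ≈ 2.399, r(1.5) ≈ 4.482, r(2.125) ≈ 8.373, r(2.75) ≈ 15.643, r(3.375) ≈ 29.224.
Sum = Δx · [r(-1) + r(-0.375) + r(0.25) + ...].
Sum ≈ 39.037.

39.037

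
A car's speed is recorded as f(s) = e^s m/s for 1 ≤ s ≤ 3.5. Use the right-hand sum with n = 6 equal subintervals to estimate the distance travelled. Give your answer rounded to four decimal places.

Δs = (3.5 − 1)/6 = 5/12.
Right endpoints: 17/12, 11/6, 2.25, 8/3, 37/12, 3.5.
f(17/12) ≈ 4.1234, f(11/6) ≈ 6.2547, f(2.25) ≈ 9.4877, f(8/3) ≈ 14.3919, f(37/12) ≈ 21.8311, f(3.5) ≈ 33.1155.
Sum = Δs · [f(17/12) + f(11/6) + f(2.25) + ...].
Sum ≈ 37.1684.

37.1684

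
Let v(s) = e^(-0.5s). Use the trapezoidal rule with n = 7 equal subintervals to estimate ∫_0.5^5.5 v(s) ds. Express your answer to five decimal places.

1.44491

Δs = (5.5 − 0.5)/7 = 5/7.
v(0.5) ≈ 0.77880, v(17/14) ≈ 0.54491, v(27/14) ≈ 0.38126, v(37/14) ≈ 0.26675, v(47/14) ≈ 0.18664, v(57/14) ≈ 0.13059, v(67/14) ≈ 0.09137, v(5.5) ≈ 0.06393.
T_7 = (Δs/2)·[v(s_0) + 2v(s_1) + ... + 2v(s_{6}) + v(s_7)].
Sum ≈ 1.44491.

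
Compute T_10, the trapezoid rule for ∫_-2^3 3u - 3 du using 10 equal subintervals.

Δu = (3 − (-2))/10 = 0.5.
f(-2) = -9, f(-1.5) = -7.5, f(-1) = -6, f(-0.5) = -4.5, f(0) = -3, f(0.5) = -1.5, f(1) = 0, f(1.5) = 1.5, f(2) = 3, f(2.5) = 4.5, f(3) = 6.
T_10 = (Δu/2)·[f(u_0) + 2f(u_1) + ... + 2f(u_{9}) + f(u_10)].
Sum = -7.5.

-7.5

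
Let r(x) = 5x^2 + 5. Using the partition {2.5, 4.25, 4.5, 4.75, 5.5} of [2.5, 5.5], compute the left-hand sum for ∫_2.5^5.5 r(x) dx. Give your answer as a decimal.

Subinterval widths: 1.75, 0.25, 0.25, 0.75.
Left endpoints: 2.5, 4.25, 4.5, 4.75.
r(2.5) = 36.25, r(4.25) = 95.3125, r(4.5) = 106.25, r(4.75) = 117.8125.
Sum = Σ Δx_i · r(x_i).
Sum = 202.1875.

202.1875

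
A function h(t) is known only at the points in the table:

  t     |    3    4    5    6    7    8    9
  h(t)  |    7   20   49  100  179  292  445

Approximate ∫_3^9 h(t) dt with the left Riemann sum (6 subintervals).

647

Δt = 1.
Sum = 1·[7 + 20 + 49 + 100 + 179 + 292] = 647.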